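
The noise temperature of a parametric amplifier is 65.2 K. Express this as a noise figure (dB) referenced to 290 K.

0.881 dB

F = 1 + T_e/T₀ = 1 + 65.2/290 = 1.22483
NF = 10 log₁₀(1.22483) = 0.881 dB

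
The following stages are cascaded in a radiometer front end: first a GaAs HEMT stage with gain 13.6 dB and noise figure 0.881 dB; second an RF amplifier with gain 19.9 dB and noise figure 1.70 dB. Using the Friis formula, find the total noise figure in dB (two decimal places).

Convert to linear (a loss of L dB is a gain of −L dB): F_i = 10^(NF_i/10), G_i = 10^(G_i,dB/10)
  Stage 1: F_1 = 10^(0.881/10) = 1.225, G_1 = 10^(13.6/10) = 22.91
  Stage 2: F_2 = 10^(1.70/10) = 1.479, G_2 = 10^(19.9/10) = 97.72
Friis cascade:
  F = 1.225 + (1.479 − 1)/22.91 = 1.246
NF = 10 log₁₀(1.246) = 0.95 dB

0.95 dB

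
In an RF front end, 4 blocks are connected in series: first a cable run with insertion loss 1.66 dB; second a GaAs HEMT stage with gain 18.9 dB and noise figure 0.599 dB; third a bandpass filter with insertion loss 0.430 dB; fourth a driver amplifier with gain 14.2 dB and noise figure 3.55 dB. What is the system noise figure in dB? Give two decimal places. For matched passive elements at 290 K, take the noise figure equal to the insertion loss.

Convert to linear (a loss of L dB is a gain of −L dB): F_i = 10^(NF_i/10), G_i = 10^(G_i,dB/10)
  Stage 1: F_1 = 10^(1.66/10) = 1.466, G_1 = 10^(−1.66/10) = 0.6823
  Stage 2: F_2 = 10^(0.599/10) = 1.148, G_2 = 10^(18.9/10) = 77.62
  Stage 3: F_3 = 10^(0.430/10) = 1.104, G_3 = 10^(−0.430/10) = 0.9057
  Stage 4: F_4 = 10^(3.55/10) = 2.265, G_4 = 10^(14.2/10) = 26.30
Friis cascade:
  F = 1.466 + (1.148 − 1)/0.6823 + (1.104 − 1)/52.97 + (2.265 − 1)/47.97 = 1.711
NF = 10 log₁₀(1.711) = 2.33 dB

2.33 dB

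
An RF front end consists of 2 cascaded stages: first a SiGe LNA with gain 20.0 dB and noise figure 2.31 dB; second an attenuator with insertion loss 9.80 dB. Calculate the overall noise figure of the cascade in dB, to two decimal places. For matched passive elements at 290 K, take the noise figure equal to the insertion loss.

2.52 dB

Convert to linear (a loss of L dB is a gain of −L dB): F_i = 10^(NF_i/10), G_i = 10^(G_i,dB/10)
  Stage 1: F_1 = 10^(2.31/10) = 1.702, G_1 = 10^(20.0/10) = 100.0
  Stage 2: F_2 = 10^(9.80/10) = 9.550, G_2 = 10^(−9.80/10) = 0.1047
Friis cascade:
  F = 1.702 + (9.550 − 1)/100.0 = 1.788
NF = 10 log₁₀(1.788) = 2.52 dB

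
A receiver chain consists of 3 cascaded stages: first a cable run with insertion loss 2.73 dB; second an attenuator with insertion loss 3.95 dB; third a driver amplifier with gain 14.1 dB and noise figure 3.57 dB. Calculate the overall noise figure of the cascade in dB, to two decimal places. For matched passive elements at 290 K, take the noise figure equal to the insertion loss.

Convert to linear (a loss of L dB is a gain of −L dB): F_i = 10^(NF_i/10), G_i = 10^(G_i,dB/10)
  Stage 1: F_1 = 10^(2.73/10) = 1.875, G_1 = 10^(−2.73/10) = 0.5333
  Stage 2: F_2 = 10^(3.95/10) = 2.483, G_2 = 10^(−3.95/10) = 0.4027
  Stage 3: F_3 = 10^(3.57/10) = 2.275, G_3 = 10^(14.1/10) = 25.70
Friis cascade:
  F = 1.875 + (2.483 − 1)/0.5333 + (2.275 − 1)/0.2148 = 10.59
NF = 10 log₁₀(10.59) = 10.25 dB

10.25 dB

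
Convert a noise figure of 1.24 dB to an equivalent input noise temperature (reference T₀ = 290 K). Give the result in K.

F = 10^(1.24/10) = 1.33045
T_e = (F − 1)·T₀ = (1.33045 − 1) × 290 = 95.8 K

95.8 K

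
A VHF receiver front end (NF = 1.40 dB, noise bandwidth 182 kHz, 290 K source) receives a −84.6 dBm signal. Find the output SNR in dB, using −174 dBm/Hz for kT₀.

Noise floor: N = −174 + 10 log₁₀(B) + NF
10 log₁₀(1.82×10⁵) = 52.6 dB
N = −174 + 52.6 + 1.40 = −120.00 dBm
SNR = P_sig − N = −84.6 − (−120.00) = 35.40 dB → 35.4 dB

35.4 dB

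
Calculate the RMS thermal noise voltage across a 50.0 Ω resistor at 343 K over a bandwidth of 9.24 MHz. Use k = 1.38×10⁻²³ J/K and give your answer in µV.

V_n = √(4kTRB)
4kTRB = 4 × 1.38×10⁻²³ × 343 × 5.00×10¹ × 9.24×10⁶ = 8.75×10⁻¹² V²
V_n = √(8.75×10⁻¹²) = 2.96×10⁻⁶ V = 2.96 µV

2.96 µV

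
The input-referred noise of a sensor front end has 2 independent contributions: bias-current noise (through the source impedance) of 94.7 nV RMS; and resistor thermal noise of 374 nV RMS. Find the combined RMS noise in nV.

Uncorrelated sources add in power (mean-square): V_tot = √(ΣV_i²)
V_tot = √[(9.47×10⁻⁸)² + (3.74×10⁻⁷)²] = 3.86×10⁻⁷ V = 386 nV

386 nV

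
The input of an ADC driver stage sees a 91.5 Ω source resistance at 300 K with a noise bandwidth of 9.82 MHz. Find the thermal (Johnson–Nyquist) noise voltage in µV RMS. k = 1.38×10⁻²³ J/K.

3.86 µV

V_n = √(4kTRB)
4kTRB = 4 × 1.38×10⁻²³ × 300 × 9.15×10¹ × 9.82×10⁶ = 1.49×10⁻¹¹ V²
V_n = √(1.49×10⁻¹¹) = 3.86×10⁻⁶ V = 3.86 µV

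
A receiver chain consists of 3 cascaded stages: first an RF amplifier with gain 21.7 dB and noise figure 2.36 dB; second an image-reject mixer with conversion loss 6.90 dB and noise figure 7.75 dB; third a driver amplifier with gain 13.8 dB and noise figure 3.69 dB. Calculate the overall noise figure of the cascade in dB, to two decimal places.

Convert to linear (a loss of L dB is a gain of −L dB): F_i = 10^(NF_i/10), G_i = 10^(G_i,dB/10)
  Stage 1: F_1 = 10^(2.36/10) = 1.722, G_1 = 10^(21.7/10) = 147.9
  Stage 2: F_2 = 10^(7.75/10) = 5.957, G_2 = 10^(−6.90/10) = 0.2042
  Stage 3: F_3 = 10^(3.69/10) = 2.339, G_3 = 10^(13.8/10) = 23.99
Friis cascade:
  F = 1.722 + (5.957 − 1)/147.9 + (2.339 − 1)/30.20 = 1.800
NF = 10 log₁₀(1.800) = 2.55 dB

2.55 dB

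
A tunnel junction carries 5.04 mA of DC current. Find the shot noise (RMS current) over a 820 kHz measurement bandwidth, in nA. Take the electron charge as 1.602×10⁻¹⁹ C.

36.4 nA

I_n = √(2qI·B)
2qI·B = 2 × 1.602×10⁻¹⁹ × 5.04×10⁻³ × 8.20×10⁵ = 1.32×10⁻¹⁵ A²
I_n = √(1.32×10⁻¹⁵) = 3.64×10⁻⁸ A = 36.4 nA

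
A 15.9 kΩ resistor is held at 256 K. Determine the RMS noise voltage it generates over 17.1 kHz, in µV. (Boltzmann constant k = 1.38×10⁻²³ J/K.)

1.96 µV

V_n = √(4kTRB)
4kTRB = 4 × 1.38×10⁻²³ × 256 × 1.59×10⁴ × 1.71×10⁴ = 3.84×10⁻¹² V²
V_n = √(3.84×10⁻¹²) = 1.96×10⁻⁶ V = 1.96 µV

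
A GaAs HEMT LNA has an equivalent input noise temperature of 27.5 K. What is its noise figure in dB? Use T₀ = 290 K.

F = 1 + T_e/T₀ = 1 + 27.5/290 = 1.09483
NF = 10 log₁₀(1.09483) = 0.393 dB

0.393 dB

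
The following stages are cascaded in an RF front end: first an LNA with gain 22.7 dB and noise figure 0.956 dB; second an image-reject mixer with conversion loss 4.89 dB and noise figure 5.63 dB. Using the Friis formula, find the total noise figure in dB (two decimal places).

1.01 dB

Convert to linear (a loss of L dB is a gain of −L dB): F_i = 10^(NF_i/10), G_i = 10^(G_i,dB/10)
  Stage 1: F_1 = 10^(0.956/10) = 1.246, G_1 = 10^(22.7/10) = 186.2
  Stage 2: F_2 = 10^(5.63/10) = 3.656, G_2 = 10^(−4.89/10) = 0.3243
Friis cascade:
  F = 1.246 + (3.656 − 1)/186.2 = 1.260
NF = 10 log₁₀(1.260) = 1.01 dB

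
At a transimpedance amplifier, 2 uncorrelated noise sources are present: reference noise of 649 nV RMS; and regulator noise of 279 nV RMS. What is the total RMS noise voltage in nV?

Uncorrelated sources add in power (mean-square): V_tot = √(ΣV_i²)
V_tot = √[(6.49×10⁻⁷)² + (2.79×10⁻⁷)²] = 7.06×10⁻⁷ V = 706 nV

706 nV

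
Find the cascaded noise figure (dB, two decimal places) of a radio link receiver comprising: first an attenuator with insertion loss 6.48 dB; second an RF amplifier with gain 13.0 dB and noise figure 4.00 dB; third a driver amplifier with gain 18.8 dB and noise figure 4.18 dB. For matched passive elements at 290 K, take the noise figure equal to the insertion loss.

10.62 dB

Convert to linear (a loss of L dB is a gain of −L dB): F_i = 10^(NF_i/10), G_i = 10^(G_i,dB/10)
  Stage 1: F_1 = 10^(6.48/10) = 4.446, G_1 = 10^(−6.48/10) = 0.2249
  Stage 2: F_2 = 10^(4.00/10) = 2.512, G_2 = 10^(13.0/10) = 19.95
  Stage 3: F_3 = 10^(4.18/10) = 2.618, G_3 = 10^(18.8/10) = 75.86
Friis cascade:
  F = 4.446 + (2.512 − 1)/0.2249 + (2.618 − 1)/4.487 = 11.53
NF = 10 log₁₀(11.53) = 10.62 dB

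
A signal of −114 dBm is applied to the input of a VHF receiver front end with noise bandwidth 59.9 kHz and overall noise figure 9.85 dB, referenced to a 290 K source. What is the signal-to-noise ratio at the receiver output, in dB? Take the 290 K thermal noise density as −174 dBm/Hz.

2.4 dB

Noise floor: N = −174 + 10 log₁₀(B) + NF
10 log₁₀(5.99×10⁴) = 47.77 dB
N = −174 + 47.77 + 9.85 = −116.38 dBm
SNR = P_sig − N = −114 − (−116.38) = 2.38 dB → 2.4 dB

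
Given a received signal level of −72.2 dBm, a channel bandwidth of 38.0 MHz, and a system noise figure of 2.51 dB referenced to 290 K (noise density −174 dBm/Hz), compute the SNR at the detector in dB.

Noise floor: N = −174 + 10 log₁₀(B) + NF
10 log₁₀(3.80×10⁷) = 75.8 dB
N = −174 + 75.8 + 2.51 = −95.69 dBm
SNR = P_sig − N = −72.2 − (−95.69) = 23.49 dB → 23.5 dB

23.5 dB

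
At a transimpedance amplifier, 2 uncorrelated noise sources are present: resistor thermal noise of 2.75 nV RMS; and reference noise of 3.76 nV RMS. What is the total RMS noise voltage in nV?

Uncorrelated sources add in power (mean-square): V_tot = √(ΣV_i²)
V_tot = √[(2.75×10⁻⁹)² + (3.76×10⁻⁹)²] = 4.66×10⁻⁹ V = 4.66 nV

4.66 nV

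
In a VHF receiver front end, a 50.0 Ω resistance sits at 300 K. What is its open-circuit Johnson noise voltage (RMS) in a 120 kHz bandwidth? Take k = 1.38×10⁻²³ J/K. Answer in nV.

315 nV

V_n = √(4kTRB)
4kTRB = 4 × 1.38×10⁻²³ × 300 × 5.00×10¹ × 1.20×10⁵ = 9.94×10⁻¹⁴ V²
V_n = √(9.94×10⁻¹⁴) = 3.15×10⁻⁷ V = 315 nV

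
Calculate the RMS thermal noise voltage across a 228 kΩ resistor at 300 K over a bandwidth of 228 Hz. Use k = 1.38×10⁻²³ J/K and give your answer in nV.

V_n = √(4kTRB)
4kTRB = 4 × 1.38×10⁻²³ × 300 × 2.28×10⁵ × 2.28×10² = 8.61×10⁻¹³ V²
V_n = √(8.61×10⁻¹³) = 9.28×10⁻⁷ V = 928 nV

928 nV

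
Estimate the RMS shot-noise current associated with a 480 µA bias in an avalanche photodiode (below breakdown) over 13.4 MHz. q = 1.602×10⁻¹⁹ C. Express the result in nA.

45.4 nA

I_n = √(2qI·B)
2qI·B = 2 × 1.602×10⁻¹⁹ × 4.80×10⁻⁴ × 1.34×10⁷ = 2.06×10⁻¹⁵ A²
I_n = √(2.06×10⁻¹⁵) = 4.54×10⁻⁸ A = 45.4 nA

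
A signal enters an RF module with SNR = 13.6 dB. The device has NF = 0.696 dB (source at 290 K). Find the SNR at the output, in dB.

By definition F = SNR_in/SNR_out, so in dB: SNR_out = SNR_in − NF
SNR_out = 13.6 − 0.696 = 12.904 dB

12.904 dB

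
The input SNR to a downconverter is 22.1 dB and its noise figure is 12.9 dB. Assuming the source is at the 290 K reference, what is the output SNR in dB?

By definition F = SNR_in/SNR_out, so in dB: SNR_out = SNR_in − NF
SNR_out = 22.1 − 12.9 = 9.2 dB

9.2 dB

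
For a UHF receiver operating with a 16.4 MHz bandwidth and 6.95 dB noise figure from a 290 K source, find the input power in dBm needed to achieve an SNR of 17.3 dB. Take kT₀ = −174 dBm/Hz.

−77.6 dBm

Sensitivity = −174 + 10 log₁₀(B) + NF + SNR_min
= −174 + 72.15 + 6.95 + 17.3
= −77.60 dBm → −77.6 dBm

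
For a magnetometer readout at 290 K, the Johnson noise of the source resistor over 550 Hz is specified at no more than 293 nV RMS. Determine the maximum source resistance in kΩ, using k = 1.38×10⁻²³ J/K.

Johnson–Nyquist: V_n = √(4kTRB) ⇒ R = V_n² / (4kTB)
4kTB = 4 × 1.38×10⁻²³ × 290 × 5.50×10² = 8.80×10⁻¹⁸
R = (2.93×10⁻⁷)² / 8.80×10⁻¹⁸ = 9.75×10³ Ω = 9.75 kΩ

9.75 kΩ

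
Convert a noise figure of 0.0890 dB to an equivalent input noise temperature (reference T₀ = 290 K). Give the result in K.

F = 10^(0.0890/10) = 1.0207
T_e = (F − 1)·T₀ = (1.0207 − 1) × 290 = 6.00 K

6.00 K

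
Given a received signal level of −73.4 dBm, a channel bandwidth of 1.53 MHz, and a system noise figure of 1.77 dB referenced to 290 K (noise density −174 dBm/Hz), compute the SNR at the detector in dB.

37.0 dB

Noise floor: N = −174 + 10 log₁₀(B) + NF
10 log₁₀(1.53×10⁶) = 61.85 dB
N = −174 + 61.85 + 1.77 = −110.38 dBm
SNR = P_sig − N = −73.4 − (−110.38) = 36.98 dB → 37.0 dB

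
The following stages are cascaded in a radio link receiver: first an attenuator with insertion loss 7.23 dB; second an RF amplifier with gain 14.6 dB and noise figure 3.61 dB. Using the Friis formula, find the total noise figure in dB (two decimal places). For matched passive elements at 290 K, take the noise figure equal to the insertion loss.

Convert to linear (a loss of L dB is a gain of −L dB): F_i = 10^(NF_i/10), G_i = 10^(G_i,dB/10)
  Stage 1: F_1 = 10^(7.23/10) = 5.284, G_1 = 10^(−7.23/10) = 0.1892
  Stage 2: F_2 = 10^(3.61/10) = 2.296, G_2 = 10^(14.6/10) = 28.84
Friis cascade:
  F = 5.284 + (2.296 − 1)/0.1892 = 12.13
NF = 10 log₁₀(12.13) = 10.84 dB

10.84 dB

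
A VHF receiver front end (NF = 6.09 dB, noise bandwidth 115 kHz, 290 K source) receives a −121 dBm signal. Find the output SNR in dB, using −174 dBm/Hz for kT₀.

Noise floor: N = −174 + 10 log₁₀(B) + NF
10 log₁₀(1.15×10⁵) = 50.61 dB
N = −174 + 50.61 + 6.09 = −117.30 dBm
SNR = P_sig − N = −121 − (−117.30) = −3.70 dB → −3.7 dB

−3.7 dB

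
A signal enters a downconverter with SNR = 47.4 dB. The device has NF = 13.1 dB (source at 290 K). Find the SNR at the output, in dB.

34.3 dB

By definition F = SNR_in/SNR_out, so in dB: SNR_out = SNR_in − NF
SNR_out = 47.4 − 13.1 = 34.3 dB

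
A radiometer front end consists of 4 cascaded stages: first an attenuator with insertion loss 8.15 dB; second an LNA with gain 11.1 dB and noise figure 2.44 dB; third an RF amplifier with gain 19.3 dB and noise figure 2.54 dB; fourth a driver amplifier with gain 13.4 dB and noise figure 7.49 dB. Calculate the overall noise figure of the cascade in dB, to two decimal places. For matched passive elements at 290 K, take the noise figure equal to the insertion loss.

Convert to linear (a loss of L dB is a gain of −L dB): F_i = 10^(NF_i/10), G_i = 10^(G_i,dB/10)
  Stage 1: F_1 = 10^(8.15/10) = 6.531, G_1 = 10^(−8.15/10) = 0.1531
  Stage 2: F_2 = 10^(2.44/10) = 1.754, G_2 = 10^(11.1/10) = 12.88
  Stage 3: F_3 = 10^(2.54/10) = 1.795, G_3 = 10^(19.3/10) = 85.11
  Stage 4: F_4 = 10^(7.49/10) = 5.610, G_4 = 10^(13.4/10) = 21.88
Friis cascade:
  F = 6.531 + (1.754 − 1)/0.1531 + (1.795 − 1)/1.972 + (5.610 − 1)/167.9 = 11.89
NF = 10 log₁₀(11.89) = 10.75 dB

10.75 dB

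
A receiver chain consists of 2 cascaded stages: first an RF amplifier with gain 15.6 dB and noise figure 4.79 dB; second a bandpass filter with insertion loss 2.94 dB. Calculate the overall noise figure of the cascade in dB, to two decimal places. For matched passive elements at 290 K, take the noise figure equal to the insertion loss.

4.83 dB

Convert to linear (a loss of L dB is a gain of −L dB): F_i = 10^(NF_i/10), G_i = 10^(G_i,dB/10)
  Stage 1: F_1 = 10^(4.79/10) = 3.013, G_1 = 10^(15.6/10) = 36.31
  Stage 2: F_2 = 10^(2.94/10) = 1.968, G_2 = 10^(−2.94/10) = 0.5082
Friis cascade:
  F = 3.013 + (1.968 − 1)/36.31 = 3.040
NF = 10 log₁₀(3.040) = 4.83 dB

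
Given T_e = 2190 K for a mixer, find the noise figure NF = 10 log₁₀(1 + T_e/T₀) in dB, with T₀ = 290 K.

9.32 dB

F = 1 + T_e/T₀ = 1 + 2190/290 = 8.55172
NF = 10 log₁₀(8.55172) = 9.32 dB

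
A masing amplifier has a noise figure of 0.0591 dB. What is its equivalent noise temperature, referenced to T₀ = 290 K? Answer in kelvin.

F = 10^(0.0591/10) = 1.0137
T_e = (F − 1)·T₀ = (1.0137 − 1) × 290 = 3.97 K

3.97 K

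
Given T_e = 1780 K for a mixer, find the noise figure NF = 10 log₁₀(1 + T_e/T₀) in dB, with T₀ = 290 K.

F = 1 + T_e/T₀ = 1 + 1780/290 = 7.13793
NF = 10 log₁₀(7.13793) = 8.54 dB

8.54 dB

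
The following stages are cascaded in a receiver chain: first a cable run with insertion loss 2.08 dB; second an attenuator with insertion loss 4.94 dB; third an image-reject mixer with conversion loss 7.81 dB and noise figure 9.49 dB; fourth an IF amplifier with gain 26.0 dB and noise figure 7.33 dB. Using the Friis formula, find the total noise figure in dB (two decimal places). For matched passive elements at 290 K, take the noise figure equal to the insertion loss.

22.52 dB

Convert to linear (a loss of L dB is a gain of −L dB): F_i = 10^(NF_i/10), G_i = 10^(G_i,dB/10)
  Stage 1: F_1 = 10^(2.08/10) = 1.614, G_1 = 10^(−2.08/10) = 0.6194
  Stage 2: F_2 = 10^(4.94/10) = 3.119, G_2 = 10^(−4.94/10) = 0.3206
  Stage 3: F_3 = 10^(9.49/10) = 8.892, G_3 = 10^(−7.81/10) = 0.1656
  Stage 4: F_4 = 10^(7.33/10) = 5.408, G_4 = 10^(26.0/10) = 398.1
Friis cascade:
  F = 1.614 + (3.119 − 1)/0.6194 + (8.892 − 1)/0.1986 + (5.408 − 1)/0.03289 = 178.8
NF = 10 log₁₀(178.8) = 22.52 dB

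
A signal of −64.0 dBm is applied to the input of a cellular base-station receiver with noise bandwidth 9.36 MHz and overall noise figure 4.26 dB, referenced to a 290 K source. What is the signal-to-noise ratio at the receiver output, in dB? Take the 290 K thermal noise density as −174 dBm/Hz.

36.0 dB

Noise floor: N = −174 + 10 log₁₀(B) + NF
10 log₁₀(9.36×10⁶) = 69.71 dB
N = −174 + 69.71 + 4.26 = −100.03 dBm
SNR = P_sig − N = −64.0 − (−100.03) = 36.03 dB → 36.0 dB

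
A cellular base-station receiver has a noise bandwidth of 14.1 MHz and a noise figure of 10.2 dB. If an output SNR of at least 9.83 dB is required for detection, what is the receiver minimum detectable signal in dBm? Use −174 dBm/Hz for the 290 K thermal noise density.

−82.5 dBm

Sensitivity = −174 + 10 log₁₀(B) + NF + SNR_min
= −174 + 71.49 + 10.2 + 9.83
= −82.48 dBm → −82.5 dBm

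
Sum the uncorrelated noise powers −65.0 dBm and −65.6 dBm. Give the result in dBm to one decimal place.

−62.3 dBm

Convert to linear, add, convert back:
P₁ = 3.16×10⁻¹⁰ W, P₂ = 2.75×10⁻¹⁰ W
P_tot = 5.92×10⁻¹⁰ W → 10 log₁₀(P_tot / 10⁻³) = −62.3 dBm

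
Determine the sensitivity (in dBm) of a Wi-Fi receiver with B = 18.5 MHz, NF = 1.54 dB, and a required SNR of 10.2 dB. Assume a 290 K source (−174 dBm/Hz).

−89.6 dBm

Sensitivity = −174 + 10 log₁₀(B) + NF + SNR_min
= −174 + 72.67 + 1.54 + 10.2
= −89.59 dBm → −89.6 dBm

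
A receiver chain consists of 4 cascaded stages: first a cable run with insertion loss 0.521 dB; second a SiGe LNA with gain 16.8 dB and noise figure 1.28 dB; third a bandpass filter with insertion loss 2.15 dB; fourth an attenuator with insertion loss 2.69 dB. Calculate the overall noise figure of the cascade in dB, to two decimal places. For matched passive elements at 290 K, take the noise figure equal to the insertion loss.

1.94 dB

Convert to linear (a loss of L dB is a gain of −L dB): F_i = 10^(NF_i/10), G_i = 10^(G_i,dB/10)
  Stage 1: F_1 = 10^(0.521/10) = 1.127, G_1 = 10^(−0.521/10) = 0.8870
  Stage 2: F_2 = 10^(1.28/10) = 1.343, G_2 = 10^(16.8/10) = 47.86
  Stage 3: F_3 = 10^(2.15/10) = 1.641, G_3 = 10^(−2.15/10) = 0.6095
  Stage 4: F_4 = 10^(2.69/10) = 1.858, G_4 = 10^(−2.69/10) = 0.5383
Friis cascade:
  F = 1.127 + (1.343 − 1)/0.8870 + (1.641 − 1)/42.45 + (1.858 − 1)/25.88 = 1.562
NF = 10 log₁₀(1.562) = 1.94 dB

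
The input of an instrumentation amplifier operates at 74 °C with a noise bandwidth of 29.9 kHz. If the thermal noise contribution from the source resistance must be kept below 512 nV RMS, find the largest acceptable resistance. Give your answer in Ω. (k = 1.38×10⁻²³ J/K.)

T = 74 °C + 273.15 = 347.15 K
Johnson–Nyquist: V_n = √(4kTRB) ⇒ R = V_n² / (4kTB)
4kTB = 4 × 1.38×10⁻²³ × 347.15 × 2.99×10⁴ = 5.73×10⁻¹⁶
R = (5.12×10⁻⁷)² / 5.73×10⁻¹⁶ = 4.58×10² Ω = 458 Ω

458 Ω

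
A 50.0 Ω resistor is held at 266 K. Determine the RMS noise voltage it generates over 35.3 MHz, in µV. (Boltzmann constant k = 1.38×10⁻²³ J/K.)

V_n = √(4kTRB)
4kTRB = 4 × 1.38×10⁻²³ × 266 × 5.00×10¹ × 3.53×10⁷ = 2.59×10⁻¹¹ V²
V_n = √(2.59×10⁻¹¹) = 5.09×10⁻⁶ V = 5.09 µV

5.09 µV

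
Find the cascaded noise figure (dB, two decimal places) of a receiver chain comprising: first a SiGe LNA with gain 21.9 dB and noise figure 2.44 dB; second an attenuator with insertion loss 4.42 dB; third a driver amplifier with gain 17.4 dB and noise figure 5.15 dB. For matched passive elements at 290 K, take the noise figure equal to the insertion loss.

Convert to linear (a loss of L dB is a gain of −L dB): F_i = 10^(NF_i/10), G_i = 10^(G_i,dB/10)
  Stage 1: F_1 = 10^(2.44/10) = 1.754, G_1 = 10^(21.9/10) = 154.9
  Stage 2: F_2 = 10^(4.42/10) = 2.767, G_2 = 10^(−4.42/10) = 0.3614
  Stage 3: F_3 = 10^(5.15/10) = 3.273, G_3 = 10^(17.4/10) = 54.95
Friis cascade:
  F = 1.754 + (2.767 − 1)/154.9 + (3.273 − 1)/55.98 = 1.806
NF = 10 log₁₀(1.806) = 2.57 dB

2.57 dB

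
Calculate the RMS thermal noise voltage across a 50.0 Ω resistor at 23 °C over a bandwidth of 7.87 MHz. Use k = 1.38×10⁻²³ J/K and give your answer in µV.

2.54 µV

T = 23 °C + 273.15 = 296.15 K
V_n = √(4kTRB)
4kTRB = 4 × 1.38×10⁻²³ × 296.15 × 5.00×10¹ × 7.87×10⁶ = 6.43×10⁻¹² V²
V_n = √(6.43×10⁻¹²) = 2.54×10⁻⁶ V = 2.54 µV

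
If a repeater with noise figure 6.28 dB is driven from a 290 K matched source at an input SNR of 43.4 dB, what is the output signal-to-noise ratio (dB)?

37.12 dB

By definition F = SNR_in/SNR_out, so in dB: SNR_out = SNR_in − NF
SNR_out = 43.4 − 6.28 = 37.12 dB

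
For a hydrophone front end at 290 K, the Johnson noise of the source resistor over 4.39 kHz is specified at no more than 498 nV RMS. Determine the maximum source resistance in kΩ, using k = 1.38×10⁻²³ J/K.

Johnson–Nyquist: V_n = √(4kTRB) ⇒ R = V_n² / (4kTB)
4kTB = 4 × 1.38×10⁻²³ × 290 × 4.39×10³ = 7.03×10⁻¹⁷
R = (4.98×10⁻⁷)² / 7.03×10⁻¹⁷ = 3.53×10³ Ω = 3.53 kΩ

3.53 kΩ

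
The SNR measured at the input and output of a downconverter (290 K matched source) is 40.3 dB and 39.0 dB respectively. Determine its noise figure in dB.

NF (dB) = SNR_in(dB) − SNR_out(dB) when the source is at T₀
NF = 40.3 − 39.0 = 1.3 dB

1.3 dB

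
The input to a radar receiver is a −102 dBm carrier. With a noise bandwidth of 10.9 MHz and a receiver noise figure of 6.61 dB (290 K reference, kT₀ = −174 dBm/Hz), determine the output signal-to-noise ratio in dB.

Noise floor: N = −174 + 10 log₁₀(B) + NF
10 log₁₀(1.09×10⁷) = 70.37 dB
N = −174 + 70.37 + 6.61 = −97.02 dBm
SNR = P_sig − N = −102 − (−97.02) = −4.98 dB → −5.0 dB

−5.0 dB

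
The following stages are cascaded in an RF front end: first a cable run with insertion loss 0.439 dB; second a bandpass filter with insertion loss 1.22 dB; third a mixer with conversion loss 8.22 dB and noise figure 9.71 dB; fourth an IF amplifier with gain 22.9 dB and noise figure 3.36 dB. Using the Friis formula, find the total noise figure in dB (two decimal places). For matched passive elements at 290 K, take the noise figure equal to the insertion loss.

Convert to linear (a loss of L dB is a gain of −L dB): F_i = 10^(NF_i/10), G_i = 10^(G_i,dB/10)
  Stage 1: F_1 = 10^(0.439/10) = 1.106, G_1 = 10^(−0.439/10) = 0.9039
  Stage 2: F_2 = 10^(1.22/10) = 1.324, G_2 = 10^(−1.22/10) = 0.7551
  Stage 3: F_3 = 10^(9.71/10) = 9.354, G_3 = 10^(−8.22/10) = 0.1507
  Stage 4: F_4 = 10^(3.36/10) = 2.168, G_4 = 10^(22.9/10) = 195.0
Friis cascade:
  F = 1.106 + (1.324 − 1)/0.9039 + (9.354 − 1)/0.6825 + (2.168 − 1)/0.1028 = 25.06
NF = 10 log₁₀(25.06) = 13.99 dB

13.99 dB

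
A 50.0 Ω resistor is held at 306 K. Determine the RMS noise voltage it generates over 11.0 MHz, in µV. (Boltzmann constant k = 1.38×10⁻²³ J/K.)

3.05 µV

V_n = √(4kTRB)
4kTRB = 4 × 1.38×10⁻²³ × 306 × 5.00×10¹ × 1.10×10⁷ = 9.29×10⁻¹² V²
V_n = √(9.29×10⁻¹²) = 3.05×10⁻⁶ V = 3.05 µV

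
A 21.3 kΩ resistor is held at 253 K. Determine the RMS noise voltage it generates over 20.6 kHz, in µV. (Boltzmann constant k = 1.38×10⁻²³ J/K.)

V_n = √(4kTRB)
4kTRB = 4 × 1.38×10⁻²³ × 253 × 2.13×10⁴ × 2.06×10⁴ = 6.13×10⁻¹² V²
V_n = √(6.13×10⁻¹²) = 2.48×10⁻⁶ V = 2.48 µV

2.48 µV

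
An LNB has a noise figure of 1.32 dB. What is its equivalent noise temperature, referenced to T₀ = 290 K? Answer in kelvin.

F = 10^(1.32/10) = 1.35519
T_e = (F − 1)·T₀ = (1.35519 − 1) × 290 = 103 K

103 K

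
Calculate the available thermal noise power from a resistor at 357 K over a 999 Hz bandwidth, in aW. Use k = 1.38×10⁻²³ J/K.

4.92 aW

P_n = kTB = 1.38×10⁻²³ × 357 × 9.99×10² = 4.92×10⁻¹⁸ W = 4.92 aW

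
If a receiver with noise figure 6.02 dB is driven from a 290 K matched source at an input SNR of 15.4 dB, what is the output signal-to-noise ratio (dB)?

9.38 dB

By definition F = SNR_in/SNR_out, so in dB: SNR_out = SNR_in − NF
SNR_out = 15.4 − 6.02 = 9.38 dB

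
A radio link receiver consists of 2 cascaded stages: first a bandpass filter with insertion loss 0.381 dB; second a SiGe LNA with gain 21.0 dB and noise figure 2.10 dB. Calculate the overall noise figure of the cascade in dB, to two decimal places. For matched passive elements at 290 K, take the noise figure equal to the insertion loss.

Convert to linear (a loss of L dB is a gain of −L dB): F_i = 10^(NF_i/10), G_i = 10^(G_i,dB/10)
  Stage 1: F_1 = 10^(0.381/10) = 1.092, G_1 = 10^(−0.381/10) = 0.9160
  Stage 2: F_2 = 10^(2.10/10) = 1.622, G_2 = 10^(21.0/10) = 125.9
Friis cascade:
  F = 1.092 + (1.622 − 1)/0.9160 = 1.771
NF = 10 log₁₀(1.771) = 2.48 dB

2.48 dB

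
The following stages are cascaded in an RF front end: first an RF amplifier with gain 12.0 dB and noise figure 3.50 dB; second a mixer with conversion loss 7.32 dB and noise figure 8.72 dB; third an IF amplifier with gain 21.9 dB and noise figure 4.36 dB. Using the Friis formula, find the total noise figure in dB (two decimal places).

Convert to linear (a loss of L dB is a gain of −L dB): F_i = 10^(NF_i/10), G_i = 10^(G_i,dB/10)
  Stage 1: F_1 = 10^(3.50/10) = 2.239, G_1 = 10^(12.0/10) = 15.85
  Stage 2: F_2 = 10^(8.72/10) = 7.447, G_2 = 10^(−7.32/10) = 0.1854
  Stage 3: F_3 = 10^(4.36/10) = 2.729, G_3 = 10^(21.9/10) = 154.9
Friis cascade:
  F = 2.239 + (7.447 − 1)/15.85 + (2.729 − 1)/2.938 = 3.234
NF = 10 log₁₀(3.234) = 5.10 dB

5.10 dB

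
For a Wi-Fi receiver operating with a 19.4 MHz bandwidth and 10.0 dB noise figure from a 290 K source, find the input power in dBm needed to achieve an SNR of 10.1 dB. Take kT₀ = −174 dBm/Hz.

−81.0 dBm

Sensitivity = −174 + 10 log₁₀(B) + NF + SNR_min
= −174 + 72.88 + 10.0 + 10.1
= −81.02 dBm → −81.0 dBm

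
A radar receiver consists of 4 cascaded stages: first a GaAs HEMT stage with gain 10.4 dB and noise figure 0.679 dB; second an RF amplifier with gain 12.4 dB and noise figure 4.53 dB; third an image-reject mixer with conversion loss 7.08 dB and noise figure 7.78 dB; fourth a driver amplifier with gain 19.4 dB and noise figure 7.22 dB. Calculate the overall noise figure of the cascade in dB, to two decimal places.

1.70 dB

Convert to linear (a loss of L dB is a gain of −L dB): F_i = 10^(NF_i/10), G_i = 10^(G_i,dB/10)
  Stage 1: F_1 = 10^(0.679/10) = 1.169, G_1 = 10^(10.4/10) = 10.96
  Stage 2: F_2 = 10^(4.53/10) = 2.838, G_2 = 10^(12.4/10) = 17.38
  Stage 3: F_3 = 10^(7.78/10) = 5.998, G_3 = 10^(−7.08/10) = 0.1959
  Stage 4: F_4 = 10^(7.22/10) = 5.272, G_4 = 10^(19.4/10) = 87.10
Friis cascade:
  F = 1.169 + (2.838 − 1)/10.96 + (5.998 − 1)/190.5 + (5.272 − 1)/37.33 = 1.478
NF = 10 log₁₀(1.478) = 1.70 dB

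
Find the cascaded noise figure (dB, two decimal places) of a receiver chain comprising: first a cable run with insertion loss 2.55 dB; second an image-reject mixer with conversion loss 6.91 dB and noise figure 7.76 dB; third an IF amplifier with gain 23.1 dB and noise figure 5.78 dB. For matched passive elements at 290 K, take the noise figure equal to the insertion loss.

Convert to linear (a loss of L dB is a gain of −L dB): F_i = 10^(NF_i/10), G_i = 10^(G_i,dB/10)
  Stage 1: F_1 = 10^(2.55/10) = 1.799, G_1 = 10^(−2.55/10) = 0.5559
  Stage 2: F_2 = 10^(7.76/10) = 5.970, G_2 = 10^(−6.91/10) = 0.2037
  Stage 3: F_3 = 10^(5.78/10) = 3.784, G_3 = 10^(23.1/10) = 204.2
Friis cascade:
  F = 1.799 + (5.970 − 1)/0.5559 + (3.784 − 1)/0.1132 = 35.33
NF = 10 log₁₀(35.33) = 15.48 dB

15.48 dB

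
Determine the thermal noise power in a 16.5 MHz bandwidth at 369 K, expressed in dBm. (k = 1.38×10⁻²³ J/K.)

−100.8 dBm

P_n = kTB = 1.38×10⁻²³ × 369 × 1.65×10⁷ = 8.40×10⁻¹⁴ W
In dBm: 10 log₁₀(8.40×10⁻¹⁴ / 10⁻³) = −100.8 dBm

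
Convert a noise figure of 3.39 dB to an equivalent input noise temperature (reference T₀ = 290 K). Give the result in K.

343 K

F = 10^(3.39/10) = 2.18273
T_e = (F − 1)·T₀ = (2.18273 − 1) × 290 = 343 K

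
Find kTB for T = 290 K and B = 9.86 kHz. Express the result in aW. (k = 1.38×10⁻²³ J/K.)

P_n = kTB = 1.38×10⁻²³ × 290 × 9.86×10³ = 3.95×10⁻¹⁷ W = 39.5 aW

39.5 aW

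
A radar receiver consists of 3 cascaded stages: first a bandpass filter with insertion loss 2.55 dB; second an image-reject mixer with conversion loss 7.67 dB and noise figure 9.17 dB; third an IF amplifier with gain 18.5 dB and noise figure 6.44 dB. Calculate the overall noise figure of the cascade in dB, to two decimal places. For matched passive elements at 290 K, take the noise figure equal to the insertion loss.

Convert to linear (a loss of L dB is a gain of −L dB): F_i = 10^(NF_i/10), G_i = 10^(G_i,dB/10)
  Stage 1: F_1 = 10^(2.55/10) = 1.799, G_1 = 10^(−2.55/10) = 0.5559
  Stage 2: F_2 = 10^(9.17/10) = 8.260, G_2 = 10^(−7.67/10) = 0.1710
  Stage 3: F_3 = 10^(6.44/10) = 4.406, G_3 = 10^(18.5/10) = 70.79
Friis cascade:
  F = 1.799 + (8.260 − 1)/0.5559 + (4.406 − 1)/0.09506 = 50.68
NF = 10 log₁₀(50.68) = 17.05 dB

17.05 dB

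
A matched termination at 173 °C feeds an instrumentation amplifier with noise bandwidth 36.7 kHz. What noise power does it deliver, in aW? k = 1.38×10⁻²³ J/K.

T = 173 °C + 273.15 = 446.15 K
P_n = kTB = 1.38×10⁻²³ × 446.15 × 3.67×10⁴ = 2.26×10⁻¹⁶ W = 226 aW

226 aW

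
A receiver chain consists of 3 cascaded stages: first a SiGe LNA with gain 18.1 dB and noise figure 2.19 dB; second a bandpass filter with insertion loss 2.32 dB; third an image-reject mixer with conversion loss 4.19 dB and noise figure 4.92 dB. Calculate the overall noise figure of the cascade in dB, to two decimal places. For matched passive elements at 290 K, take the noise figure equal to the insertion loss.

Convert to linear (a loss of L dB is a gain of −L dB): F_i = 10^(NF_i/10), G_i = 10^(G_i,dB/10)
  Stage 1: F_1 = 10^(2.19/10) = 1.656, G_1 = 10^(18.1/10) = 64.57
  Stage 2: F_2 = 10^(2.32/10) = 1.706, G_2 = 10^(−2.32/10) = 0.5861
  Stage 3: F_3 = 10^(4.92/10) = 3.105, G_3 = 10^(−4.19/10) = 0.3811
Friis cascade:
  F = 1.656 + (1.706 − 1)/64.57 + (3.105 − 1)/37.84 = 1.722
NF = 10 log₁₀(1.722) = 2.36 dB

2.36 dB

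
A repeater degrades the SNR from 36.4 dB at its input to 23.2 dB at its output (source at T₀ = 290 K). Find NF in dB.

13.2 dB

NF (dB) = SNR_in(dB) − SNR_out(dB) when the source is at T₀
NF = 36.4 − 23.2 = 13.2 dB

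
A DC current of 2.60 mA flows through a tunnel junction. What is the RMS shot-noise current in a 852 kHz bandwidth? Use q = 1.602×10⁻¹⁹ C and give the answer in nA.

I_n = √(2qI·B)
2qI·B = 2 × 1.602×10⁻¹⁹ × 2.60×10⁻³ × 8.52×10⁵ = 7.10×10⁻¹⁶ A²
I_n = √(7.10×10⁻¹⁶) = 2.66×10⁻⁸ A = 26.6 nA

26.6 nA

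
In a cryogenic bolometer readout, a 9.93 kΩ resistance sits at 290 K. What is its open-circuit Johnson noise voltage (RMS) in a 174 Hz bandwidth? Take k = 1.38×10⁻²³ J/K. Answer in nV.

V_n = √(4kTRB)
4kTRB = 4 × 1.38×10⁻²³ × 290 × 9.93×10³ × 1.74×10² = 2.77×10⁻¹⁴ V²
V_n = √(2.77×10⁻¹⁴) = 1.66×10⁻⁷ V = 166 nV

166 nV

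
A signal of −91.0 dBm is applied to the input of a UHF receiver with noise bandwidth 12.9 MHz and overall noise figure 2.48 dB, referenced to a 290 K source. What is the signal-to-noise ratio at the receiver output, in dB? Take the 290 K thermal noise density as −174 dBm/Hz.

9.4 dB

Noise floor: N = −174 + 10 log₁₀(B) + NF
10 log₁₀(1.29×10⁷) = 71.11 dB
N = −174 + 71.11 + 2.48 = −100.41 dBm
SNR = P_sig − N = −91.0 − (−100.41) = 9.41 dB → 9.4 dB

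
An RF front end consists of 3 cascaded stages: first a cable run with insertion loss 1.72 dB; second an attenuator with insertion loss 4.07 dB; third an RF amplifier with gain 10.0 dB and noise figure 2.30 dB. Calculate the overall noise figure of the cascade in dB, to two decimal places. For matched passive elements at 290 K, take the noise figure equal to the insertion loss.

8.09 dB

Convert to linear (a loss of L dB is a gain of −L dB): F_i = 10^(NF_i/10), G_i = 10^(G_i,dB/10)
  Stage 1: F_1 = 10^(1.72/10) = 1.486, G_1 = 10^(−1.72/10) = 0.6730
  Stage 2: F_2 = 10^(4.07/10) = 2.553, G_2 = 10^(−4.07/10) = 0.3917
  Stage 3: F_3 = 10^(2.30/10) = 1.698, G_3 = 10^(10.0/10) = 10.00
Friis cascade:
  F = 1.486 + (2.553 − 1)/0.6730 + (1.698 − 1)/0.2636 = 6.442
NF = 10 log₁₀(6.442) = 8.09 dB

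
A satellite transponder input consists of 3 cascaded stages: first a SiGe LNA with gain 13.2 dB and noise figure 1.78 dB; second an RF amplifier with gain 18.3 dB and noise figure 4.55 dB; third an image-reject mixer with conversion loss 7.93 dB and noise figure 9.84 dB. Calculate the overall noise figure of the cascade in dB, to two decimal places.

2.04 dB

Convert to linear (a loss of L dB is a gain of −L dB): F_i = 10^(NF_i/10), G_i = 10^(G_i,dB/10)
  Stage 1: F_1 = 10^(1.78/10) = 1.507, G_1 = 10^(13.2/10) = 20.89
  Stage 2: F_2 = 10^(4.55/10) = 2.851, G_2 = 10^(18.3/10) = 67.61
  Stage 3: F_3 = 10^(9.84/10) = 9.638, G_3 = 10^(−7.93/10) = 0.1611
Friis cascade:
  F = 1.507 + (2.851 − 1)/20.89 + (9.638 − 1)/1413 = 1.601
NF = 10 log₁₀(1.601) = 2.04 dB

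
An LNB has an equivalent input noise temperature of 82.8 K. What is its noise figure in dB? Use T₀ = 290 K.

F = 1 + T_e/T₀ = 1 + 82.8/290 = 1.28552
NF = 10 log₁₀(1.28552) = 1.09 dB

1.09 dB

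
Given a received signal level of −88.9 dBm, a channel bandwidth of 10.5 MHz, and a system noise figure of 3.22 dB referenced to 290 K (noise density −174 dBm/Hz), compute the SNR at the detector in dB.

11.7 dB

Noise floor: N = −174 + 10 log₁₀(B) + NF
10 log₁₀(1.05×10⁷) = 70.21 dB
N = −174 + 70.21 + 3.22 = −100.57 dBm
SNR = P_sig − N = −88.9 − (−100.57) = 11.67 dB → 11.7 dB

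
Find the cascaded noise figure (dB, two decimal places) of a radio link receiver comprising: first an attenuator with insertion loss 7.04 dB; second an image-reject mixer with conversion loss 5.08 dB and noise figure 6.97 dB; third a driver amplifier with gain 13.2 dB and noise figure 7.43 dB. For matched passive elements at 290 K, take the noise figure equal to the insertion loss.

19.96 dB

Convert to linear (a loss of L dB is a gain of −L dB): F_i = 10^(NF_i/10), G_i = 10^(G_i,dB/10)
  Stage 1: F_1 = 10^(7.04/10) = 5.058, G_1 = 10^(−7.04/10) = 0.1977
  Stage 2: F_2 = 10^(6.97/10) = 4.977, G_2 = 10^(−5.08/10) = 0.3105
  Stage 3: F_3 = 10^(7.43/10) = 5.534, G_3 = 10^(13.2/10) = 20.89
Friis cascade:
  F = 5.058 + (4.977 − 1)/0.1977 + (5.534 − 1)/0.06138 = 99.04
NF = 10 log₁₀(99.04) = 19.96 dB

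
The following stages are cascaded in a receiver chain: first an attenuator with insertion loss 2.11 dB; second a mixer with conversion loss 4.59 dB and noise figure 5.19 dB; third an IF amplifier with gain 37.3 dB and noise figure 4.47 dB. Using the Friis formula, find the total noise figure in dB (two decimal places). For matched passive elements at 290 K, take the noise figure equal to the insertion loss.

11.39 dB

Convert to linear (a loss of L dB is a gain of −L dB): F_i = 10^(NF_i/10), G_i = 10^(G_i,dB/10)
  Stage 1: F_1 = 10^(2.11/10) = 1.626, G_1 = 10^(−2.11/10) = 0.6152
  Stage 2: F_2 = 10^(5.19/10) = 3.304, G_2 = 10^(−4.59/10) = 0.3475
  Stage 3: F_3 = 10^(4.47/10) = 2.799, G_3 = 10^(37.3/10) = 5370
Friis cascade:
  F = 1.626 + (3.304 − 1)/0.6152 + (2.799 − 1)/0.2138 = 13.78
NF = 10 log₁₀(13.78) = 11.39 dB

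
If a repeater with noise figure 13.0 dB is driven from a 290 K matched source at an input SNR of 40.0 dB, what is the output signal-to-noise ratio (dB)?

27.0 dB

By definition F = SNR_in/SNR_out, so in dB: SNR_out = SNR_in − NF
SNR_out = 40.0 − 13.0 = 27.0 dB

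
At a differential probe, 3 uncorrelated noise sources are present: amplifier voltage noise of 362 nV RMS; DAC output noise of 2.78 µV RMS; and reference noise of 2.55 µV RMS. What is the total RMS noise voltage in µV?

Uncorrelated sources add in power (mean-square): V_tot = √(ΣV_i²)
V_tot = √[(3.62×10⁻⁷)² + (2.78×10⁻⁶)² + (2.55×10⁻⁶)²] = 3.79×10⁻⁶ V = 3.79 µV

3.79 µV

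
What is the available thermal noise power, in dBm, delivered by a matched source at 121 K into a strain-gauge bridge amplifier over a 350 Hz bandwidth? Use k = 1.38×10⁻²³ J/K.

P_n = kTB = 1.38×10⁻²³ × 121 × 3.50×10² = 5.84×10⁻¹⁹ W
In dBm: 10 log₁₀(5.84×10⁻¹⁹ / 10⁻³) = −152.3 dBm

−152.3 dBm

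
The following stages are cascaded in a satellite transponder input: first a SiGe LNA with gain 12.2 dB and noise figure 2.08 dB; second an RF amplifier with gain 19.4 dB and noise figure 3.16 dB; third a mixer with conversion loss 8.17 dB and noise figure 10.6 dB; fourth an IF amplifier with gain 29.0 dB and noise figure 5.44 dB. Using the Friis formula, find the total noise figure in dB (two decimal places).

2.30 dB

Convert to linear (a loss of L dB is a gain of −L dB): F_i = 10^(NF_i/10), G_i = 10^(G_i,dB/10)
  Stage 1: F_1 = 10^(2.08/10) = 1.614, G_1 = 10^(12.2/10) = 16.60
  Stage 2: F_2 = 10^(3.16/10) = 2.070, G_2 = 10^(19.4/10) = 87.10
  Stage 3: F_3 = 10^(10.6/10) = 11.48, G_3 = 10^(−8.17/10) = 0.1524
  Stage 4: F_4 = 10^(5.44/10) = 3.499, G_4 = 10^(29.0/10) = 794.3
Friis cascade:
  F = 1.614 + (2.070 − 1)/16.60 + (11.48 − 1)/1445 + (3.499 − 1)/220.3 = 1.697
NF = 10 log₁₀(1.697) = 2.30 dB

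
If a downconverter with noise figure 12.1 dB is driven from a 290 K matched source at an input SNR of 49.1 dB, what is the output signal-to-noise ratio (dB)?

37.0 dB

By definition F = SNR_in/SNR_out, so in dB: SNR_out = SNR_in − NF
SNR_out = 49.1 − 12.1 = 37.0 dB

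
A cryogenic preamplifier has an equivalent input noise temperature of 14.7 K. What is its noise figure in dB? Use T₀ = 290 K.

0.215 dB

F = 1 + T_e/T₀ = 1 + 14.7/290 = 1.05069
NF = 10 log₁₀(1.05069) = 0.215 dB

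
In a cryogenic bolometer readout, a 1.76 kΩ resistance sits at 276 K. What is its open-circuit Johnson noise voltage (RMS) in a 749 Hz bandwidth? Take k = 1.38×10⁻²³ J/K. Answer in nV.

142 nV

V_n = √(4kTRB)
4kTRB = 4 × 1.38×10⁻²³ × 276 × 1.76×10³ × 7.49×10² = 2.01×10⁻¹⁴ V²
V_n = √(2.01×10⁻¹⁴) = 1.42×10⁻⁷ V = 142 nV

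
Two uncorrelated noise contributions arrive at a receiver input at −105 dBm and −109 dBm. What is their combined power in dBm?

−103.5 dBm

Convert to linear, add, convert back:
P₁ = 3.16×10⁻¹⁴ W, P₂ = 1.26×10⁻¹⁴ W
P_tot = 4.42×10⁻¹⁴ W → 10 log₁₀(P_tot / 10⁻³) = −103.5 dBm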